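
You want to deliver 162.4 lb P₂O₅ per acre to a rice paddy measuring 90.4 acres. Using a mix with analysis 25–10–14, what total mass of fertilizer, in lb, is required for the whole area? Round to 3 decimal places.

146809.600 lb

Product per acre = 162.4 / 10% = 1624 lb.
Total product = 1624 × 90.4 = 146809.6 lb.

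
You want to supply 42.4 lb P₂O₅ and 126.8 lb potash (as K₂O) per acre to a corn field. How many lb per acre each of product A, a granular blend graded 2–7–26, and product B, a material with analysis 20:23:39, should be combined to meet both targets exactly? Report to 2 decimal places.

With a, b = lb per acre of product A and product B:
P₂O₅: 0.07·a + 0.23·b = 42.4
K₂O: 0.26·a + 0.39·b = 126.8
Eliminate b: (row1) − 0.23/0.39·(row2) → -0.0833333·a = -32.3795, so a = 388.554.
Then b = (126.8 − 0.26·388.554) / 0.39 = 66.0923.

388.55 lb product A, 66.09 lb product B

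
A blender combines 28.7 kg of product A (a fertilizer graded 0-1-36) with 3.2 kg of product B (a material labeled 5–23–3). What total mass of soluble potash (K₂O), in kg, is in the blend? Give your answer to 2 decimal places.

10.43 kg K₂O

K₂O mass = 36%×28.7 + 3%×3.2 = 10.428 kg.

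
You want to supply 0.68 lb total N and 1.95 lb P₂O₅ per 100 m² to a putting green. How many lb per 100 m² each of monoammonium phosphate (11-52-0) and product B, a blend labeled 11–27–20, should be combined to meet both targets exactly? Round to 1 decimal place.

1.1 lb monoammonium phosphate, 5.1 lb product B

With a, b = lb per 100 m² of monoammonium phosphate and product B:
N: 0.11·a + 0.11·b = 0.68
P₂O₅: 0.52·a + 0.27·b = 1.95
Solving simultaneously: a = 1.12364, b = 5.05818.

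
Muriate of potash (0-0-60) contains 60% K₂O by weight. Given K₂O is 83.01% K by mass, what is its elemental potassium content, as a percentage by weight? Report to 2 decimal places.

49.81% K

%K = 60 × 0.8301 = 49.806%.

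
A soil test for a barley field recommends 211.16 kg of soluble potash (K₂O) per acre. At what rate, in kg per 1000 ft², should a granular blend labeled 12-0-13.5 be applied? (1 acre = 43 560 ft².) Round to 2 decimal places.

Product per acre = 211.16 / 13.5% = 1564.15 kg.
Convert to per 1000 ft²: 1564.15 × 0.0229568 = 35.9079 kg.

35.91 kg of product per thousand sq ft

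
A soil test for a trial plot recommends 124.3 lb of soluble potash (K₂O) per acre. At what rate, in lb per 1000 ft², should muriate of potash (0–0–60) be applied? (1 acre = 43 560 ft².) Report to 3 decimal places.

Product per acre = 124.3 / 60% = 207.167 lb.
Convert to per 1000 ft²: 207.167 × 0.0229568 = 4.75589 lb.

4.756 lb of product per thousand sq ft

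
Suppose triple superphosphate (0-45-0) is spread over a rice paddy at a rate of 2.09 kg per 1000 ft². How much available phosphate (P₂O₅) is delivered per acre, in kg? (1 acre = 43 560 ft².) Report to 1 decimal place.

41.0 kg P₂O₅ per acre

P₂O₅ per 1000 ft² = 2.09 × 45% = 0.9405 kg.
Convert to per acre: 0.9405 × 43.56 = 40.9682 kg.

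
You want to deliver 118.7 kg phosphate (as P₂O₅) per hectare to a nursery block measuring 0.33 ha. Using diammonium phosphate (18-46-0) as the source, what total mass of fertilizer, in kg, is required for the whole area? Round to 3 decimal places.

Product per hectare = 118.7 / 46% = 258.043 kg.
Total product = 258.043 × 0.33 = 85.1543 kg.

85.154 kg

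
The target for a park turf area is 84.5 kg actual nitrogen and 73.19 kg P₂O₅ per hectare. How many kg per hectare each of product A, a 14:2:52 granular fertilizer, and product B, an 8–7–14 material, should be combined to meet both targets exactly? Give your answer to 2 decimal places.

With a, b = kg per hectare of product A and product B:
N: 0.14·a + 0.08·b = 84.5
P₂O₅: 0.02·a + 0.07·b = 73.19
From row1: a = (84.5 − 0.08·b) / 0.14.
Into row2: 0.02·(84.5 − 0.08·b)/0.14 + 0.07·b = 73.19 → b = 1043.488, a = 7.29268.

7.29 kg product A, 1043.49 kg product B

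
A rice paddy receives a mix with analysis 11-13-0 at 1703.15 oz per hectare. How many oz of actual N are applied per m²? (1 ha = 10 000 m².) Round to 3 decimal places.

0.019 oz N per sq m

nitrogen per hectare = 1703.15 × 11% = 187.347 oz.
Convert to per m²: 187.347 × 0.0001 = 0.0187347 oz.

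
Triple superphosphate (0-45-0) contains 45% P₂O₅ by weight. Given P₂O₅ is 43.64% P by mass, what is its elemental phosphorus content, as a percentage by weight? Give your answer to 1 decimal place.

%P = 45 × 0.4364 = 19.638%.

19.6% P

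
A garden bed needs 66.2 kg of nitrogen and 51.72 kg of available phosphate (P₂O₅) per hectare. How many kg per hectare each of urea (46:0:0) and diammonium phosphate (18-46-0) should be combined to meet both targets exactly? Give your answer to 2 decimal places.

99.92 kg urea, 112.43 kg diammonium phosphate

With a, b = kg per hectare of urea and diammonium phosphate:
N: 0.46·a + 0.18·b = 66.2
P₂O₅: 0·a + 0.46·b = 51.72
Solving simultaneously: a = 99.9168, b = 112.4348.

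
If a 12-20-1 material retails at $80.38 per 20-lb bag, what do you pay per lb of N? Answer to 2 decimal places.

N in bag = 20 × 12% = 2.4 lb.
Cost per lb N = $80.38 / 2.4 = $33.4917.

$33.49 per lb N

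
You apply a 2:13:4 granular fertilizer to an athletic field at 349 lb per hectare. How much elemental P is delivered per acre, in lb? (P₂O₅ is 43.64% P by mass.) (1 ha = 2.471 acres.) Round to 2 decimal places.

8.01 lb P per acre

P₂O₅ per hectare = 349 × 13% = 45.37 lb.
Elemental P = 45.37 × 0.4364 = 19.7995 lb per hectare.
Convert to per acre: 19.7995 × 0.404694 = 8.01273 lb.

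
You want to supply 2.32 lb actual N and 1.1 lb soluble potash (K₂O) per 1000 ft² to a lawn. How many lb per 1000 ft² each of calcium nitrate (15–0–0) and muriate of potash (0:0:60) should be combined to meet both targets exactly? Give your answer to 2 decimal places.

With a, b = lb per 1000 ft² of calcium nitrate and muriate of potash:
N: 0.15·a + 0·b = 2.32
K₂O: 0·a + 0.6·b = 1.1
Solving simultaneously: a = 15.4667, b = 1.83333.

15.47 lb calcium nitrate, 1.83 lb muriate of potash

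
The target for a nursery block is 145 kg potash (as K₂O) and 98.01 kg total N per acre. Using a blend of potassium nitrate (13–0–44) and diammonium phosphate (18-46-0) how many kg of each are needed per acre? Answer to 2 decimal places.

329.55 kg potassium nitrate, 306.49 kg diammonium phosphate

Per-acre balance (a = potassium nitrate, b = diammonium phosphate):
K₂O: 0.44·a + 0·b = 145
N: 0.13·a + 0.18·b = 98.01
Solving simultaneously: a = 329.545, b = 306.4949.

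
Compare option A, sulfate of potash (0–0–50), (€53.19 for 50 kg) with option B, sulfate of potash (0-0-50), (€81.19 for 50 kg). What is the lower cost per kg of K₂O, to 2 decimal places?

option A: K₂O per bag = 50 × 50% = 25 kg; cost = 53.19 / 25 = €2.1276/kg K₂O.
option B: K₂O per bag = 50 × 50% = 25 kg; cost = 81.19 / 25 = €3.2476/kg K₂O.
option A is cheaper.

€2.13 per kg K₂O (option A)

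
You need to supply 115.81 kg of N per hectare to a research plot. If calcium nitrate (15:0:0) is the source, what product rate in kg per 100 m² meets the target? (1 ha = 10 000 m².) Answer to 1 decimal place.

7.7 kg of product per hundred sq m

Product per hectare = 115.81 / 15% = 772.067 kg.
Convert to per 100 m²: 772.067 × 0.01 = 7.72067 kg.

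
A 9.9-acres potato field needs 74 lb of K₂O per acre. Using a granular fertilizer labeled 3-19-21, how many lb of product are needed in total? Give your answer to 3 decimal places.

3488.571 lb

Product per acre = 74 / 21% = 352.381 lb.
Total product = 352.381 × 9.9 = 3488.5714 lb.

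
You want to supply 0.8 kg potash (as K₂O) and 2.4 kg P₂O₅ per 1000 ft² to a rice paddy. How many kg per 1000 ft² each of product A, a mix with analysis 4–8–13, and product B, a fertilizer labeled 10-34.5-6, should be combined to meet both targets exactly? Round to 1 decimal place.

3.3 kg product A, 6.2 kg product B

With a, b = kg per 1000 ft² of product A and product B:
K₂O: 0.13·a + 0.06·b = 0.8
P₂O₅: 0.08·a + 0.345·b = 2.4
From row1: a = (0.8 − 0.06·b) / 0.13.
Into row2: 0.08·(0.8 − 0.06·b)/0.13 + 0.345·b = 2.4 → b = 6.19226, a = 3.29588.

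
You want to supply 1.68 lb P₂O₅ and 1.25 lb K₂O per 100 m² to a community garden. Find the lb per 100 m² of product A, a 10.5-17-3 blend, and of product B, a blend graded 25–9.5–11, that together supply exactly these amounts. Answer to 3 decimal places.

Per-100 m² balance (a = product A, b = product B):
P₂O₅: 0.17·a + 0.095·b = 1.68
K₂O: 0.03·a + 0.11·b = 1.25
From row1: a = (1.68 − 0.095·b) / 0.17.
Into row2: 0.03·(1.68 − 0.095·b)/0.17 + 0.11·b = 1.25 → b = 10.2271, a = 4.16719.

4.167 lb product A, 10.227 lb product B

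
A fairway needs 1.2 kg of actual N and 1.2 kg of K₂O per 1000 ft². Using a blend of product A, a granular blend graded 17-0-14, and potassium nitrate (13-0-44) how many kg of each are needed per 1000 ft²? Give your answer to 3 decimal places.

6.572 kg product A, 0.636 kg potassium nitrate

With a, b = kg per 1000 ft² of product A and potassium nitrate:
N: 0.17·a + 0.13·b = 1.2
K₂O: 0.14·a + 0.44·b = 1.2
Eliminate b: (row1) − 0.13/0.44·(row2) → 0.128636·a = 0.845455, so a = 6.57244.
Then b = (1.2 − 0.14·6.57244) / 0.44 = 0.636042.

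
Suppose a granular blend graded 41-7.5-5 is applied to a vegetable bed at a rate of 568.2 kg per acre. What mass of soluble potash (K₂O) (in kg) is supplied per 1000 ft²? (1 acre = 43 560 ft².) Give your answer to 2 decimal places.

K₂O per acre = 568.2 × 5% = 28.41 kg.
Convert to per 1000 ft²: 28.41 × 0.0229568 = 0.652204 kg.

0.65 kg K₂O per thousand sq ft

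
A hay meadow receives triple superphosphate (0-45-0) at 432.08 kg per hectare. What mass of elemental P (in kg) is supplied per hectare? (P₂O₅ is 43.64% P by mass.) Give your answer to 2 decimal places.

84.85 kg P per hectare

P₂O₅ per hectare = 432.08 × 45% = 194.436 kg.
Elemental P = 194.436 × 0.4364 = 84.8519 kg per hectare.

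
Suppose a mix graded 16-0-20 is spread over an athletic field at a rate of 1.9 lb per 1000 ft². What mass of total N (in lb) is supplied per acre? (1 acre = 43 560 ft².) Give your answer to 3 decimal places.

nitrogen per 1000 ft² = 1.9 × 16% = 0.304 lb.
Convert to per acre: 0.304 × 43.56 = 13.2422 lb.

13.242 lb N per acre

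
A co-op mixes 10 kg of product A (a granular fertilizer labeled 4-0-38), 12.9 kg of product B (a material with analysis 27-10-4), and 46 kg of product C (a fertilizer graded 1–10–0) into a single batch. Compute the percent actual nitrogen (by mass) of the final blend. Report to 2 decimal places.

Total mass = 10 + 12.9 + 46 = 68.9 kg.
N mass = 4%×10 + 27%×12.9 + 1%×46 = 4.343 kg.
% N = 4.343 / 68.9 = 6.30334%.

6.30% N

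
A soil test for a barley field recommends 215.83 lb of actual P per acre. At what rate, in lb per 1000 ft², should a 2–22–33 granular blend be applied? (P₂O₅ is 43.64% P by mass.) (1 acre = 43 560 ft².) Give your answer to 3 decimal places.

As P₂O₅: 215.83 / 0.4364 = 494.569 lb per acre.
Product per acre = 494.569 / 22% = 2248.04 lb.
Convert to per 1000 ft²: 2248.04 × 0.0229568 = 51.6079 lb.

51.608 lb of product per thousand sq ft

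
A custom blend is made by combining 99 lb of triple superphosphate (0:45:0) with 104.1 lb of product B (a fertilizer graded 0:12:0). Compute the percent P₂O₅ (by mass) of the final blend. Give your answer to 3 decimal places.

Total mass = 99 + 104.1 = 203.1 lb.
P₂O₅ mass = 45%×99 + 12%×104.1 = 57.042 lb.
% P₂O₅ = 57.042 / 203.1 = 28.0857%.

28.086% P₂O₅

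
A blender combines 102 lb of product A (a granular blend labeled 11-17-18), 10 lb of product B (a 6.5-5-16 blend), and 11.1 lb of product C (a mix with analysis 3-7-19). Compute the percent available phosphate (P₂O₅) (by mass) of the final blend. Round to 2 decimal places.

Total mass = 102 + 10 + 11.1 = 123.1 lb.
P₂O₅ mass = 17%×102 + 5%×10 + 7%×11.1 = 18.617 lb.
% P₂O₅ = 18.617 / 123.1 = 15.1235%.

15.12% P₂O₅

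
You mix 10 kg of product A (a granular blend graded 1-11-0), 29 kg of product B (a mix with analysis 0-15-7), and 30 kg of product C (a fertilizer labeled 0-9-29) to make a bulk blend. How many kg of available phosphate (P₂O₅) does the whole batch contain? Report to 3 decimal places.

P₂O₅ mass = 11%×10 + 15%×29 + 9%×30 = 8.15 kg.

8.150 kg P₂O₅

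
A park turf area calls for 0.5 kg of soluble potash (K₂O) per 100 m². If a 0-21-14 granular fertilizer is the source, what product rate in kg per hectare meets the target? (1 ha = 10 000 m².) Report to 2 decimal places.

Product per 100 m² = 0.5 / 14% = 3.57143 kg.
Convert to per hectare: 3.57143 × 100 = 357.143 kg.

357.14 kg of product per hectare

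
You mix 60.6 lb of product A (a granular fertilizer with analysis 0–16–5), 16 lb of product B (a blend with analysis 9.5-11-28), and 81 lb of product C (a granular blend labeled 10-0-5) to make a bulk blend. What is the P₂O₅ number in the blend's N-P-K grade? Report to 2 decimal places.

7.27% P₂O₅

Total mass = 60.6 + 16 + 81 = 157.6 lb.
P₂O₅ mass = 16%×60.6 + 11%×16 + 0%×81 = 11.456 lb.
% P₂O₅ = 11.456 / 157.6 = 7.26904%.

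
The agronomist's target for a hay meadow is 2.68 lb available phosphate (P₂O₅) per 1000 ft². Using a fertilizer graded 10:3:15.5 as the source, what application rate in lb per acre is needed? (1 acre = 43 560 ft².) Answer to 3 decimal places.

3891.360 lb of product per acre

Product per 1000 ft² = 2.68 / 3% = 89.3333 lb.
Convert to per acre: 89.3333 × 43.56 = 3891.36 lb.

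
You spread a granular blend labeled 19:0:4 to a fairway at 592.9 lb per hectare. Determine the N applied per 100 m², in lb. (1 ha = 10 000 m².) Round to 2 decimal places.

nitrogen per hectare = 592.9 × 19% = 112.651 lb.
Convert to per 100 m²: 112.651 × 0.01 = 1.12651 lb.

1.13 lb N per hundred sq m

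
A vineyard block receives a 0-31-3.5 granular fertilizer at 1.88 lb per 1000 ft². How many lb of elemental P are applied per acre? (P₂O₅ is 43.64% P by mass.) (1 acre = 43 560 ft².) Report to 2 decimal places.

11.08 lb P per acre

P₂O₅ per 1000 ft² = 1.88 × 31% = 0.5828 lb.
Elemental P = 0.5828 × 0.4364 = 0.254334 lb per 1000 ft².
Convert to per acre: 0.254334 × 43.56 = 11.0788 lb.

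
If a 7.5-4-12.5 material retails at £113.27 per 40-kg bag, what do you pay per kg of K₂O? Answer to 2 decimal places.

K₂O in bag = 40 × 12.5% = 5 kg.
Cost per kg K₂O = £113.27 / 5 = £22.6540.

£22.65 per kg K₂O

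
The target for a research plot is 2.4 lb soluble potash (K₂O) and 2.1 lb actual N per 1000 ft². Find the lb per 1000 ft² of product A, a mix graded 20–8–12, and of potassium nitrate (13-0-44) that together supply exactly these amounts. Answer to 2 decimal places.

Per-1000 ft² balance (a = product A, b = potassium nitrate):
K₂O: 0.12·a + 0.44·b = 2.4
N: 0.2·a + 0.13·b = 2.1
Solving simultaneously: a = 8.45304, b = 3.14917.

8.45 lb product A, 3.15 lb potassium nitrate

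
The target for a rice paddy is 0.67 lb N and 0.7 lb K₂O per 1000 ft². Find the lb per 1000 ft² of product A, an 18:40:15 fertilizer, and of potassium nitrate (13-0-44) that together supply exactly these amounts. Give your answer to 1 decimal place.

3.4 lb product A, 0.4 lb potassium nitrate

Let a = lb of product A, b = lb of potassium nitrate (per 1000 ft²).
N: 0.18·a + 0.13·b = 0.67
K₂O: 0.15·a + 0.44·b = 0.7
Eliminate b: (row1) − 0.13/0.44·(row2) → 0.135682·a = 0.463182, so a = 3.41374.
Then b = (0.7 − 0.15·3.41374) / 0.44 = 0.427136.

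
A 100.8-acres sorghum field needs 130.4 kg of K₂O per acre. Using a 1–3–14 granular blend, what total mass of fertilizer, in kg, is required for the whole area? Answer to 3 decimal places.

Product per acre = 130.4 / 14% = 931.429 kg.
Total product = 931.429 × 100.8 = 93888 kg.

93888.000 kg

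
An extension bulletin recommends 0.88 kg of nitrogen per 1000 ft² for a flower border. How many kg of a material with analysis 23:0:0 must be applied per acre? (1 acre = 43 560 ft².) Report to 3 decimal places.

166.664 kg of product per acre

Product per 1000 ft² = 0.88 / 23% = 3.82609 kg.
Convert to per acre: 3.82609 × 43.56 = 166.6643 kg.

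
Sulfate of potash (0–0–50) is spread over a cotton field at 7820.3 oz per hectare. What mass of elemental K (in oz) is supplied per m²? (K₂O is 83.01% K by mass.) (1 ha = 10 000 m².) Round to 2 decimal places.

0.32 oz K per sq m

K₂O per hectare = 7820.3 × 50% = 3910.15 oz.
Elemental K = 3910.15 × 0.8301 = 3245.82 oz per hectare.
Convert to per m²: 3245.82 × 0.0001 = 0.324582 oz.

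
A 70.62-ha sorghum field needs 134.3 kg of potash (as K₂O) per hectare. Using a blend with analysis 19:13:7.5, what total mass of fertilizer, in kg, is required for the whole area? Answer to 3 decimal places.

Product per hectare = 134.3 / 7.5% = 1790.67 kg.
Total product = 1790.67 × 70.62 = 126456.88 kg.

126456.880 kg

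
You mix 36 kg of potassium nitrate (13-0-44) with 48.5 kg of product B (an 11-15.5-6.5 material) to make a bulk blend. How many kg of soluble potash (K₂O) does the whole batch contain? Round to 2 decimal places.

K₂O mass = 44%×36 + 6.5%×48.5 = 18.9925 kg.

18.99 kg K₂O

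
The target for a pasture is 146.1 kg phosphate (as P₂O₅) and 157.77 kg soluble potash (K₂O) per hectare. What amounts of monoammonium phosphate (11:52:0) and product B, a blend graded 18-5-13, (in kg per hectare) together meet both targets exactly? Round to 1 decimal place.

164.3 kg monoammonium phosphate, 1213.6 kg product B

Per-hectare balance (a = monoammonium phosphate, b = product B):
P₂O₅: 0.52·a + 0.05·b = 146.1
K₂O: 0·a + 0.13·b = 157.77
Solving simultaneously: a = 164.268, b = 1213.62.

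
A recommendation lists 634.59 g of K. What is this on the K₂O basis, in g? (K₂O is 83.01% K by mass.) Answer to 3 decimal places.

K₂O = 634.59 / 0.8301 = 764.4742 g.

764.474 g K₂O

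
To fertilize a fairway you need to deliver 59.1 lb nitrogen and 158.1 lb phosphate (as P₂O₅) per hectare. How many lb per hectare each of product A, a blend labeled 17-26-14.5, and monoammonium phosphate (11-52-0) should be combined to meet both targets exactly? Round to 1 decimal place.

With a, b = lb per hectare of product A and monoammonium phosphate:
N: 0.17·a + 0.11·b = 59.1
P₂O₅: 0.26·a + 0.52·b = 158.1
Eliminate a: (row1) − 0.17/0.26·(row2) → -0.23·b = -44.2731, so b = 192.492.
Back-substitute: a = (59.1 − 0.11·192.492) / 0.17 = 223.094.

223.1 lb product A, 192.5 lb monoammonium phosphate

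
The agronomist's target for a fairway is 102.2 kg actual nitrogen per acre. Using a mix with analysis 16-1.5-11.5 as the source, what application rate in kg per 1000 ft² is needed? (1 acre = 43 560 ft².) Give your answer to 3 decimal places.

14.664 kg of product per thousand sq ft

Product per acre = 102.2 / 16% = 638.75 kg.
Convert to per 1000 ft²: 638.75 × 0.0229568 = 14.6637 kg.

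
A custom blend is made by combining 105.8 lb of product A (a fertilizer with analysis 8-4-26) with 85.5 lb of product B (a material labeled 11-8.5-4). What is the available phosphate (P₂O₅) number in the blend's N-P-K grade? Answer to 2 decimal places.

Total mass = 105.8 + 85.5 = 191.3 lb.
P₂O₅ mass = 4%×105.8 + 8.5%×85.5 = 11.4995 lb.
% P₂O₅ = 11.4995 / 191.3 = 6.01124%.

6.01% P₂O₅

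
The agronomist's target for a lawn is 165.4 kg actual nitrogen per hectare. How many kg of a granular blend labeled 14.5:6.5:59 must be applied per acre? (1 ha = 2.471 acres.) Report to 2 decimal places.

Product per hectare = 165.4 / 14.5% = 1140.69 kg.
Convert to per acre: 1140.69 × 0.404694 = 461.631 kg.

461.63 kg of product per acre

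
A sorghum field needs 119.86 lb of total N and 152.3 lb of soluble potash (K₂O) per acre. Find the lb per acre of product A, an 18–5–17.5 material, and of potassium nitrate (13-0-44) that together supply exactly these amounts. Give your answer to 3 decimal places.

With a, b = lb per acre of product A and potassium nitrate:
N: 0.18·a + 0.13·b = 119.86
K₂O: 0.175·a + 0.44·b = 152.3
Solving simultaneously: a = 583.5146, b = 114.0567.

583.515 lb product A, 114.057 lb potassium nitrate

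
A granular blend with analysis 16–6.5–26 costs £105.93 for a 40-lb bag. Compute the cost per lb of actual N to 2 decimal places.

N in bag = 40 × 16% = 6.4 lb.
Cost per lb N = £105.93 / 6.4 = £16.5516.

£16.55 per lb N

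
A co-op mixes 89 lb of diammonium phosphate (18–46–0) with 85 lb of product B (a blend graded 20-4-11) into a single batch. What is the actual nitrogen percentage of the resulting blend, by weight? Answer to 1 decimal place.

Total mass = 89 + 85 = 174 lb.
N mass = 18%×89 + 20%×85 = 33.02 lb.
% N = 33.02 / 174 = 18.977%.

19.0% N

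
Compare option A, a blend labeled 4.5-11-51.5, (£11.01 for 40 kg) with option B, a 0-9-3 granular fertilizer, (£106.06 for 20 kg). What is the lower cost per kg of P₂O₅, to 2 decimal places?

option A: P₂O₅ per bag = 40 × 11% = 4.4 kg; cost = 11.01 / 4.4 = £2.5023/kg P₂O₅.
option B: P₂O₅ per bag = 20 × 9% = 1.8 kg; cost = 106.06 / 1.8 = £58.9222/kg P₂O₅.
option A is cheaper.

£2.50 per kg P₂O₅ (option A)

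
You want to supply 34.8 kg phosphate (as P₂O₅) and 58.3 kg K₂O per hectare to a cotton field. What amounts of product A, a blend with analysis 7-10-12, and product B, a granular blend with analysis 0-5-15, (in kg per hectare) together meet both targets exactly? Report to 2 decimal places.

With a, b = kg per hectare of product A and product B:
P₂O₅: 0.1·a + 0.05·b = 34.8
K₂O: 0.12·a + 0.15·b = 58.3
Solving simultaneously: a = 256.111, b = 183.778.

256.11 kg product A, 183.78 kg product B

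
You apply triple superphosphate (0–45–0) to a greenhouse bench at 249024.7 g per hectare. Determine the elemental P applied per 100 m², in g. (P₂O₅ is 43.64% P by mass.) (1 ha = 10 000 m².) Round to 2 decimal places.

P₂O₅ per hectare = 249024.7 × 45% = 112061 g.
Elemental P = 112061 × 0.4364 = 48903.5 g per hectare.
Convert to per 100 m²: 48903.5 × 0.01 = 489.0347 g.

489.03 g P per hundred sq m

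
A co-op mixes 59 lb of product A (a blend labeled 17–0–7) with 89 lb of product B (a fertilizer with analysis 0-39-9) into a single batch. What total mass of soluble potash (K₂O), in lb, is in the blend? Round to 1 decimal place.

K₂O mass = 7%×59 + 9%×89 = 12.14 lb.

12.1 lb K₂O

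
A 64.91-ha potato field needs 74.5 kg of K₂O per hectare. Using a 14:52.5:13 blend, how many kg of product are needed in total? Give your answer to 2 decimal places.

37198.42 kg

Product per hectare = 74.5 / 13% = 573.077 kg.
Total product = 573.077 × 64.91 = 37198.423 kg.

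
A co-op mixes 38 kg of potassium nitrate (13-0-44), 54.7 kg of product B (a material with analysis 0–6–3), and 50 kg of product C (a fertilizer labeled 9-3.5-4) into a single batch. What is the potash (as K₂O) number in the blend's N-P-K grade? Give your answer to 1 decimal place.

Total mass = 38 + 54.7 + 50 = 142.7 kg.
K₂O mass = 44%×38 + 3%×54.7 + 4%×50 = 20.361 kg.
% K₂O = 20.361 / 142.7 = 14.2684%.

14.3% K₂O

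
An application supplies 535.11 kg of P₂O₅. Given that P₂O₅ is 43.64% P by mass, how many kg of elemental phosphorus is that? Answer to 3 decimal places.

P = 535.11 × 0.4364 = 233.522004 kg.

233.522 kg P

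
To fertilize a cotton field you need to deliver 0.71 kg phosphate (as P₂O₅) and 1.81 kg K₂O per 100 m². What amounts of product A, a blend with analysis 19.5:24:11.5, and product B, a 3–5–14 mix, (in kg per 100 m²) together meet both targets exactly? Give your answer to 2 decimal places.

Let a = kg of product A, b = kg of product B (per 100 m²).
P₂O₅: 0.24·a + 0.05·b = 0.71
K₂O: 0.115·a + 0.14·b = 1.81
Solving simultaneously: a = 0.319569, b = 12.6661.

0.32 kg product A, 12.67 kg product B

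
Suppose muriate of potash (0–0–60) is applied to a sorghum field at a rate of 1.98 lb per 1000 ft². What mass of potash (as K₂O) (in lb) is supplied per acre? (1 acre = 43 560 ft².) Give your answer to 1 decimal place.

K₂O per 1000 ft² = 1.98 × 60% = 1.188 lb.
Convert to per acre: 1.188 × 43.56 = 51.7493 lb.

51.7 lb K₂O per acre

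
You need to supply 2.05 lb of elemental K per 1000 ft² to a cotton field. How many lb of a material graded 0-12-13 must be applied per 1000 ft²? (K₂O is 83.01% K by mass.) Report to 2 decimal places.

19.00 lb of product per thousand sq ft

As K₂O: 2.05 / 0.8301 = 2.46958 lb per 1000 ft².
Product per 1000 ft² = 2.46958 / 13% = 18.9968 lb.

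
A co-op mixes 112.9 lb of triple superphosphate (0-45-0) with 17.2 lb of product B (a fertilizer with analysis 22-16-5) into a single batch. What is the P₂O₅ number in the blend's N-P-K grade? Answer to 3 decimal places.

Total mass = 112.9 + 17.2 = 130.1 lb.
P₂O₅ mass = 45%×112.9 + 16%×17.2 = 53.557 lb.
% P₂O₅ = 53.557 / 130.1 = 41.16603%.

41.166% P₂O₅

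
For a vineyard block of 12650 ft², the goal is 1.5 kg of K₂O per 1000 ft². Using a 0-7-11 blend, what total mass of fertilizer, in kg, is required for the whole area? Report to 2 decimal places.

172.50 kg

Product per 1000 ft² = 1.5 / 11% = 13.6364 kg.
Total product = 13.6364 × 12650 / 1000 = 172.5 kg.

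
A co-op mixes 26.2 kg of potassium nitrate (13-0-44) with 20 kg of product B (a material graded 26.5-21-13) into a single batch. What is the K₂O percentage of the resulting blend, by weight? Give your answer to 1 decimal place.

Total mass = 26.2 + 20 = 46.2 kg.
K₂O mass = 44%×26.2 + 13%×20 = 14.128 kg.
% K₂O = 14.128 / 46.2 = 30.5801%.

30.6% K₂O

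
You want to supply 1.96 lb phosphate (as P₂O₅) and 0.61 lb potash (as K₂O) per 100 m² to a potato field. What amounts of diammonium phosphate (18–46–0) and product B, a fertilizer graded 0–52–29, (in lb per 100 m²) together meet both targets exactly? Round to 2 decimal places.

Let a = lb of diammonium phosphate, b = lb of product B (per 100 m²).
P₂O₅: 0.46·a + 0.52·b = 1.96
K₂O: 0·a + 0.29·b = 0.61
Solving simultaneously: a = 1.88306, b = 2.10345.

1.88 lb diammonium phosphate, 2.10 lb product B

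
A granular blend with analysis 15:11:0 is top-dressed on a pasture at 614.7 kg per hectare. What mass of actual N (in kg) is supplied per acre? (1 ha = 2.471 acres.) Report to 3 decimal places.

37.315 kg N per acre

nitrogen per hectare = 614.7 × 15% = 92.205 kg.
Convert to per acre: 92.205 × 0.404694 = 37.3149 kg.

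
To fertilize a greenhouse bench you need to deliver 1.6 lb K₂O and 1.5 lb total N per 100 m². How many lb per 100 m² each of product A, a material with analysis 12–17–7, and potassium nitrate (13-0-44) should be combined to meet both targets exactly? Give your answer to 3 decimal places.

Let a = lb of product A, b = lb of potassium nitrate (per 100 m²).
K₂O: 0.07·a + 0.44·b = 1.6
N: 0.12·a + 0.13·b = 1.5
Solving simultaneously: a = 10.3432, b = 1.99085.

10.343 lb product A, 1.991 lb potassium nitrate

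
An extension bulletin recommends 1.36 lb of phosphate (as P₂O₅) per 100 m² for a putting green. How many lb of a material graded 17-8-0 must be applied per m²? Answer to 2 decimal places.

0.17 lb of product per sq m

Product per 100 m² = 1.36 / 8% = 17 lb.
Convert to per m²: 17 × 0.01 = 0.17 lb.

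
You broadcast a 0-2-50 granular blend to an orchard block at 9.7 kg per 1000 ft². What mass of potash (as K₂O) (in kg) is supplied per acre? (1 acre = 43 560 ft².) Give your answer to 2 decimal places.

211.27 kg K₂O per acre

K₂O per 1000 ft² = 9.7 × 50% = 4.85 kg.
Convert to per acre: 4.85 × 43.56 = 211.266 kg.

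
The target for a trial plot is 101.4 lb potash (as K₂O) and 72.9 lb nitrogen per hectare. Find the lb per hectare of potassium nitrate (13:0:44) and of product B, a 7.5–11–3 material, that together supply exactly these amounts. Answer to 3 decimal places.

186.186 lb potassium nitrate, 649.278 lb product B

Per-hectare balance (a = potassium nitrate, b = product B):
K₂O: 0.44·a + 0.03·b = 101.4
N: 0.13·a + 0.075·b = 72.9
From row1: a = (101.4 − 0.03·b) / 0.44.
Into row2: 0.13·(101.4 − 0.03·b)/0.44 + 0.075·b = 72.9 → b = 649.2784, a = 186.1856.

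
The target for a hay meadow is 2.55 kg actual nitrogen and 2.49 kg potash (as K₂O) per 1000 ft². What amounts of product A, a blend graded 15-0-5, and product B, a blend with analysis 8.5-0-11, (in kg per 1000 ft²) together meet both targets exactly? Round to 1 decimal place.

5.6 kg product A, 20.1 kg product B

Let a = kg of product A, b = kg of product B (per 1000 ft²).
N: 0.15·a + 0.085·b = 2.55
K₂O: 0.05·a + 0.11·b = 2.49
Solving simultaneously: a = 5.62041, b = 20.0816.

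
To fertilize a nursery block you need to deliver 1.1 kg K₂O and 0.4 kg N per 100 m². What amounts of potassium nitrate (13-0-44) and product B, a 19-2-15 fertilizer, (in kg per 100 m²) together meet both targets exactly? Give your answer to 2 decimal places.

2.32 kg potassium nitrate, 0.51 kg product B

Per-100 m² balance (a = potassium nitrate, b = product B):
K₂O: 0.44·a + 0.15·b = 1.1
N: 0.13·a + 0.19·b = 0.4
Eliminate a: (row1) − 0.44/0.13·(row2) → -0.493077·b = -0.253846, so b = 0.514821.
Back-substitute: a = (1.1 − 0.15·0.514821) / 0.44 = 2.32449.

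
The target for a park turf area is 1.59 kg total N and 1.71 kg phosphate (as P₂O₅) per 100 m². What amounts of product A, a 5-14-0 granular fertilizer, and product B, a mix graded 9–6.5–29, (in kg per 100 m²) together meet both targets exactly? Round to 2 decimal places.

5.41 kg product A, 14.66 kg product B

With a, b = kg per 100 m² of product A and product B:
N: 0.05·a + 0.09·b = 1.59
P₂O₅: 0.14·a + 0.065·b = 1.71
Solving simultaneously: a = 5.40642, b = 14.6631.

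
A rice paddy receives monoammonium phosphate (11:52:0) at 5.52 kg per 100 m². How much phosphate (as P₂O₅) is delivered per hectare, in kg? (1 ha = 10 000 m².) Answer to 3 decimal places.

P₂O₅ per 100 m² = 5.52 × 52% = 2.8704 kg.
Convert to per hectare: 2.8704 × 100 = 287.04 kg.

287.040 kg P₂O₅ per hectare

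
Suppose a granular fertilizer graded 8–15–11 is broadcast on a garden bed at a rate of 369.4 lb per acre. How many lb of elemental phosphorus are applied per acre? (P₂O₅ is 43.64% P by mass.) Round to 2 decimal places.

P₂O₅ per acre = 369.4 × 15% = 55.41 lb.
Elemental P = 55.41 × 0.4364 = 24.1809 lb per acre.

24.18 lb P per acre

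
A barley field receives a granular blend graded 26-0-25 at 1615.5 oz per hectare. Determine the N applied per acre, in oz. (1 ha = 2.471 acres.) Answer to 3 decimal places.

169.984 oz N per acre

nitrogen per hectare = 1615.5 × 26% = 420.03 oz.
Convert to per acre: 420.03 × 0.404694 = 169.9838 oz.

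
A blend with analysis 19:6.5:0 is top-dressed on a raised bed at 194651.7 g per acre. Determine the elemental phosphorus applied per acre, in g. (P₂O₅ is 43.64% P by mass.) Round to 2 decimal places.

P₂O₅ per acre = 194651.7 × 6.5% = 12652.4 g.
Elemental P = 12652.4 × 0.4364 = 5521.4901 g per acre.

5521.49 g P per acre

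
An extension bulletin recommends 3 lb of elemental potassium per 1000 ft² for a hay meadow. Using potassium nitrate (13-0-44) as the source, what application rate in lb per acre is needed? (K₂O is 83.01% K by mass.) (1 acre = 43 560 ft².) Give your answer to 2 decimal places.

As K₂O: 3 / 0.8301 = 3.61402 lb per 1000 ft².
Product per 1000 ft² = 3.61402 / 44% = 8.21369 lb.
Convert to per acre: 8.21369 × 43.56 = 357.788 lb.

357.79 lb of product per acre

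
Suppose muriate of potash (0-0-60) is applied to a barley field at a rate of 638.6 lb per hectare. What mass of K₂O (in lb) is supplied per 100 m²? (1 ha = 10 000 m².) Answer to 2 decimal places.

K₂O per hectare = 638.6 × 60% = 383.16 lb.
Convert to per 100 m²: 383.16 × 0.01 = 3.8316 lb.

3.83 lb K₂O per hundred sq m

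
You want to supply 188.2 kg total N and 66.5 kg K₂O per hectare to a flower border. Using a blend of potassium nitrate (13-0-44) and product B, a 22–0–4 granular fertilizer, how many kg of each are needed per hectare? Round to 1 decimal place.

Per-hectare balance (a = potassium nitrate, b = product B):
N: 0.13·a + 0.22·b = 188.2
K₂O: 0.44·a + 0.04·b = 66.5
Eliminate b: (row1) − 0.22/0.04·(row2) → -2.29·a = -177.55, so a = 77.5328.
Then b = (66.5 − 0.44·77.5328) / 0.04 = 809.64.

77.5 kg potassium nitrate, 809.6 kg product B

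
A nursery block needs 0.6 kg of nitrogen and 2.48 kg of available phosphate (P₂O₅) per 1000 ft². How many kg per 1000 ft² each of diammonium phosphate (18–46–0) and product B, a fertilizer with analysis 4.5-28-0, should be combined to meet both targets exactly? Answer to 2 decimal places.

Let a = kg of diammonium phosphate, b = kg of product B (per 1000 ft²).
N: 0.18·a + 0.045·b = 0.6
P₂O₅: 0.46·a + 0.28·b = 2.48
Eliminate a: (row1) − 0.18/0.46·(row2) → -0.0645652·b = -0.370435, so b = 5.73737.
Back-substitute: a = (0.6 − 0.045·5.73737) / 0.18 = 1.89899.

1.90 kg diammonium phosphate, 5.74 kg product B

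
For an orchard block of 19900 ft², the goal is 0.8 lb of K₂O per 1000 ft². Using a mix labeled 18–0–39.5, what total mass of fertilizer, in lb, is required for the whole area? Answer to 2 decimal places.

Product per 1000 ft² = 0.8 / 39.5% = 2.02532 lb.
Total product = 2.02532 × 19900 / 1000 = 40.3038 lb.

40.30 lb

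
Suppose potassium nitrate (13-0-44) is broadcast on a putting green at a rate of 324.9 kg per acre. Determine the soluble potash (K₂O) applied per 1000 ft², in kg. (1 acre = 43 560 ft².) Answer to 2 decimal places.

K₂O per acre = 324.9 × 44% = 142.956 kg.
Convert to per 1000 ft²: 142.956 × 0.0229568 = 3.28182 kg.

3.28 kg K₂O per thousand sq ft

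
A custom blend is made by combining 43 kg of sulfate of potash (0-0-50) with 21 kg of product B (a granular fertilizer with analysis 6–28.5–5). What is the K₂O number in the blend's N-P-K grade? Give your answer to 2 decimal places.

35.23% K₂O

Total mass = 43 + 21 = 64 kg.
K₂O mass = 50%×43 + 5%×21 = 22.55 kg.
% K₂O = 22.55 / 64 = 35.2344%.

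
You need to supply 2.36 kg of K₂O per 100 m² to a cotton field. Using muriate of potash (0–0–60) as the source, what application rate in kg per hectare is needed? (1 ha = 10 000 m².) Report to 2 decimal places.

393.33 kg of product per hectare

Product per 100 m² = 2.36 / 60% = 3.93333 kg.
Convert to per hectare: 3.93333 × 100 = 393.333 kg.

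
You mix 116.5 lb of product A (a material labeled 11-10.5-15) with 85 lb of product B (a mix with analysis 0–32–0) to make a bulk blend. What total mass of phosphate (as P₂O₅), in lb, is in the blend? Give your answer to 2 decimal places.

P₂O₅ mass = 10.5%×116.5 + 32%×85 = 39.4325 lb.

39.43 lb P₂O₅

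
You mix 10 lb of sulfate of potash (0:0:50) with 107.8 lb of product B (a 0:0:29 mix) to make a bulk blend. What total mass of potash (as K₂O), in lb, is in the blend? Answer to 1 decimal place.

K₂O mass = 50%×10 + 29%×107.8 = 36.262 lb.

36.3 lb K₂O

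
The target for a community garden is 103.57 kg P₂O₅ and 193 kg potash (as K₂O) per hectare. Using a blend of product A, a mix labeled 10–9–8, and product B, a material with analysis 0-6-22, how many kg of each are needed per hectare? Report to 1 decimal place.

Let a = kg of product A, b = kg of product B (per hectare).
P₂O₅: 0.09·a + 0.06·b = 103.57
K₂O: 0.08·a + 0.22·b = 193
Solving simultaneously: a = 747.027, b = 605.627.

747.0 kg product A, 605.6 kg product B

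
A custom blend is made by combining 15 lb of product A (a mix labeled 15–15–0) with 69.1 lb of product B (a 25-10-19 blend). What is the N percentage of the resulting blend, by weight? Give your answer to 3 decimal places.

Total mass = 15 + 69.1 = 84.1 lb.
N mass = 15%×15 + 25%×69.1 = 19.525 lb.
% N = 19.525 / 84.1 = 23.2164%.

23.216% N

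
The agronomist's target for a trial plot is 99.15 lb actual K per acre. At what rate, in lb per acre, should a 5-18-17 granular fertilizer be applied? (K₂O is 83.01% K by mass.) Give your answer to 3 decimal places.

702.608 lb of product per acre

As K₂O: 99.15 / 0.8301 = 119.443 lb per acre.
Product per acre = 119.443 / 17% = 702.60847 lb.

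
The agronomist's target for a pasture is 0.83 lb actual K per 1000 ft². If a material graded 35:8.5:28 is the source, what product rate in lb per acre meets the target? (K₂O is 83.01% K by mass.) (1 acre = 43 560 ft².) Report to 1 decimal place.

As K₂O: 0.83 / 0.8301 = 0.99988 lb per 1000 ft².
Product per 1000 ft² = 0.99988 / 28% = 3.571 lb.
Convert to per acre: 3.571 × 43.56 = 155.553 lb.

155.6 lb of product per acre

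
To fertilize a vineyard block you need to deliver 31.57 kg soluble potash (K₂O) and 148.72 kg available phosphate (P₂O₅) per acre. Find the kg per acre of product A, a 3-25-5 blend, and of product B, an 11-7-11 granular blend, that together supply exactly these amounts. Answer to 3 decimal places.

589.554 kg product A, 19.021 kg product B

Let a = kg of product A, b = kg of product B (per acre).
K₂O: 0.05·a + 0.11·b = 31.57
P₂O₅: 0.25·a + 0.07·b = 148.72
Eliminate b: (row1) − 0.11/0.07·(row2) → -0.342857·a = -202.133, so a = 589.5542.
Then b = (148.72 − 0.25·589.5542) / 0.07 = 19.0208.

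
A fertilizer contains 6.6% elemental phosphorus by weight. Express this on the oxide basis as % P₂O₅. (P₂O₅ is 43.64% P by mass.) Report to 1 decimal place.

15.1% P₂O₅

%P₂O₅ = 6.6 / 0.4364 = 15.1237%.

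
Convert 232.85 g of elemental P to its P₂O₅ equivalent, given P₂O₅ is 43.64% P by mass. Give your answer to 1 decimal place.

P₂O₅ = 232.85 / 0.4364 = 533.57 g.

533.6 g P₂O₅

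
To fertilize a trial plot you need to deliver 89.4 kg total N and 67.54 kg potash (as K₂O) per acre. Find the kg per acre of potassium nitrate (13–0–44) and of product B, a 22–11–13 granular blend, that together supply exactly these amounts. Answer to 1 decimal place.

Per-acre balance (a = potassium nitrate, b = product B):
N: 0.13·a + 0.22·b = 89.4
K₂O: 0.44·a + 0.13·b = 67.54
Eliminate b: (row1) − 0.22/0.13·(row2) → -0.614615·a = -24.8985, so a = 40.5106.
Then b = (67.54 − 0.44·40.5106) / 0.13 = 382.426.

40.5 kg potassium nitrate, 382.4 kg product B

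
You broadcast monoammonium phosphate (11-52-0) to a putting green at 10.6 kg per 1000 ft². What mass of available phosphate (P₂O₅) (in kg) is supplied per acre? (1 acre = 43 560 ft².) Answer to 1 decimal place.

240.1 kg P₂O₅ per acre

P₂O₅ per 1000 ft² = 10.6 × 52% = 5.512 kg.
Convert to per acre: 5.512 × 43.56 = 240.103 kg.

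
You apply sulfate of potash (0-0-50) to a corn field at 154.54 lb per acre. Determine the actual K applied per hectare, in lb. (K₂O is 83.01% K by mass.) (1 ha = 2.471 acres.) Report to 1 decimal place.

K₂O per acre = 154.54 × 50% = 77.27 lb.
Elemental K = 77.27 × 0.8301 = 64.1418 lb per acre.
Convert to per hectare: 64.1418 × 2.471 = 158.494 lb.

158.5 lb K per hectare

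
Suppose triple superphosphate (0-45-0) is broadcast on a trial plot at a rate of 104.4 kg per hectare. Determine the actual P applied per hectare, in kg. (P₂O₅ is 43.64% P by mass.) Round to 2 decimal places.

P₂O₅ per hectare = 104.4 × 45% = 46.98 kg.
Elemental P = 46.98 × 0.4364 = 20.5021 kg per hectare.

20.50 kg P per hectare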